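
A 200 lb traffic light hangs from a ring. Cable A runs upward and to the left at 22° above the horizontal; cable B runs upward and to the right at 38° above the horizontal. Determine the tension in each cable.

ΣF_x = 0: −T_A·cos22° + T_B·cos38° = 0 → T_B = 1.17661·T_A.
ΣF_y = 0: T_A·sin22° + T_B·sin38° = 200.
Substitute: T_A·(0.374607 + 1.17661·0.615661) = 200 → T_A = 181.984 ≈ 182.0 lb.
Then T_B = 1.17661 × 181.984 = 214.1 lb.

T_A = 182.0 lb, T_B = 214.1 lb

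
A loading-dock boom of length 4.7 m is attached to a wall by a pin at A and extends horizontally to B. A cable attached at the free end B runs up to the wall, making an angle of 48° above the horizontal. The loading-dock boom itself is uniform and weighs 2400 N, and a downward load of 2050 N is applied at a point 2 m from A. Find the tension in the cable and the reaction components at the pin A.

T = 2789 N, A_x = 1866 N, A_y = 2378 N

ΣM about A: T·sin48°·4.7 − 2400·2.35 − 2050·2 = 0 → T = 9740/(4.7·0.743145) = 2788.61 ≈ 2789 N.
ΣF_x = 0: A_x − T·cos48° = 0 → A_x = 2788.61 × 0.669131 = 1866 N.
ΣF_y = 0: A_y + T·sin48° − 2400 − 2050 = 0 → A_y = 4450 − 2788.61 × 0.743145 = 2378 N.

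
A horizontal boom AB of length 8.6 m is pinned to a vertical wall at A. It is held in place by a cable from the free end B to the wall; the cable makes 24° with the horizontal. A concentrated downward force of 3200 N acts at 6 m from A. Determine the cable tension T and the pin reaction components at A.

T = 5489 N, A_x = 5014 N, A_y = 967.4 N

ΣM about A: T·sin24°·8.6 − 3200·6 = 0 → T = 19200/(8.6·0.406737) = 5488.95 ≈ 5489 N.
ΣF_x = 0: A_x − T·cos24° = 0 → A_x = 5488.95 × 0.913545 = 5014 N.
ΣF_y = 0: A_y + T·sin24° − 3200 = 0 → A_y = 3200 − 5488.95 × 0.406737 = 967.4 N.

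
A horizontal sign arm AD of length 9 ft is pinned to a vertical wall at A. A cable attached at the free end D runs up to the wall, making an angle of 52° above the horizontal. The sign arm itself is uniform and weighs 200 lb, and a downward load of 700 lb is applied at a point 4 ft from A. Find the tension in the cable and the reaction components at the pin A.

ΣM about A: T·sin52°·9 − 200·4.5 − 700·4 = 0 → T = 3700/(9·0.788011) = 521.707 ≈ 521.7 lb.
ΣF_x = 0: A_x − T·cos52° = 0 → A_x = 521.707 × 0.615661 = 321.2 lb.
ΣF_y = 0: A_y + T·sin52° − 200 − 700 = 0 → A_y = 900 − 521.707 × 0.788011 = 488.9 lb.

T = 521.7 lb, A_x = 321.2 lb, A_y = 488.9 lb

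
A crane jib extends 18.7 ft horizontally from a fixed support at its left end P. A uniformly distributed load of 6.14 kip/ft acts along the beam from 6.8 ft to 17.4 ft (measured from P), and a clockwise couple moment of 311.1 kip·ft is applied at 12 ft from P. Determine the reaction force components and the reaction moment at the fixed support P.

Resultant of the distributed load: 6.14 × 10.6 = 65.084 kip at 12.1 ft from P.
ΣF_x = 0: P_x = 0.
ΣF_y = 0: P_y − 6.14·10.6 = 0 → P_y = 65.08 kip.
ΣM about P: M_P − (6.14·10.6)·12.1 − 311.1 = 0 → M_P = 1099 kip·ft.

P_x = 0, P_y = 65.08 kip, M_P = 1099 kip·ft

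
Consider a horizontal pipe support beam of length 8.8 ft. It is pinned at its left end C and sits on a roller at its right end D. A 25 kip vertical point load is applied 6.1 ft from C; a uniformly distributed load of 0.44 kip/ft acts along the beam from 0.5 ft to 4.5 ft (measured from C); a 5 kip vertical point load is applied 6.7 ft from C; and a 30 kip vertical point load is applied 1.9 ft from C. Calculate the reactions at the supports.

Resultant of the distributed load: 0.44 × 4 = 1.76 kip at 2.5 ft from C.
ΣM about C: D_y·8.8 − 25·6.1 − (0.44·4)·2.5 − 5·6.7 − 30·1.9 = 0 → D_y = 247.4/8.8 = 28.1136 ≈ 28.11 kip.
ΣF_y = 0: C_y + 28.1136 − 25 − 0.44·4 − 5 − 30 = 0 → C_y = 33.65 kip.
ΣF_x = 0: no horizontal applied forces, so C_x = 0.

C_x = 0, C_y = 33.65 kip, D_y = 28.11 kip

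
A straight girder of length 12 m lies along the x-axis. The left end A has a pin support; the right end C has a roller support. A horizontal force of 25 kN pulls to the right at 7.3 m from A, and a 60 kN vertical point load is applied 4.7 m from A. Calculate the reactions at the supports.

A_x = -25.00 kN, A_y = 36.50 kN, C_y = 23.50 kN

Moments about A: C_y·12 − 60·4.7 = 0 → C_y = 282/12 = 23.50 kN.
ΣF_y = 0: A_y + 23.5 − 60 = 0 → A_y = 36.50 kN.
ΣF_x = 0: A_x + 25 = 0 → A_x = -25.00 kN.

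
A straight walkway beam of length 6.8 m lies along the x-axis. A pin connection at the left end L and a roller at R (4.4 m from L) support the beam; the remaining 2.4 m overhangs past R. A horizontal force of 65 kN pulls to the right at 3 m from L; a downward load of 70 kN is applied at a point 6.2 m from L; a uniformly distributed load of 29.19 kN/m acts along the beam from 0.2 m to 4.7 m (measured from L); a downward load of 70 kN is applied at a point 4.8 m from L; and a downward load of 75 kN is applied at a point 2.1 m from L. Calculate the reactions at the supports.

L_x = -65.00 kN, L_y = 62.42 kN, R_y = 283.9 kN

Resultant of the distributed load: 29.19 × 4.5 = 131.355 kN at 2.45 m from L.
Taking moments about L: R_y·4.4 − 70·6.2 − (29.19·4.5)·2.45 − 70·4.8 − 75·2.1 = 0 → R_y = 1249.31975/4.4 = 283.936 ≈ 283.9 kN.
ΣF_y = 0: L_y + 283.936 − 70 − 29.19·4.5 − 70 − 75 = 0 → L_y = 62.42 kN.
ΣF_x = 0: L_x + 65 = 0 → L_x = -65.00 kN.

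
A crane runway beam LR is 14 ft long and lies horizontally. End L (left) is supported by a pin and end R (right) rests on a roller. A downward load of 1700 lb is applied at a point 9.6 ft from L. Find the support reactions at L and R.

L_x = 0, L_y = 534.3 lb, R_y = 1166 lb

Moments about L: R_y·14 − 1700·9.6 = 0 → R_y = 16320/14 = 1165.71 ≈ 1166 lb.
ΣF_y = 0: L_y + 1165.71 − 1700 = 0 → L_y = 534.3 lb.
ΣF_x = 0: no horizontal applied forces, so L_x = 0.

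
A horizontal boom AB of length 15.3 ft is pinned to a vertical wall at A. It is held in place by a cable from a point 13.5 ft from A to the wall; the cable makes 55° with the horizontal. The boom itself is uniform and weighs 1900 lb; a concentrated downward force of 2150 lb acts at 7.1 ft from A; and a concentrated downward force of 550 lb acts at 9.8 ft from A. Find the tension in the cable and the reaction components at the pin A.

T = 3182 lb, A_x = 1825 lb, A_y = 1993 lb

ΣM about A: T·sin55°·13.5 − 1900·7.65 − 2150·7.1 − 550·9.8 = 0 → T = 35190/(13.5·0.819152) = 3182.15 ≈ 3182 lb.
ΣF_x = 0: A_x − T·cos55° = 0 → A_x = 3182.15 × 0.573576 = 1825 lb.
ΣF_y = 0: A_y + T·sin55° − 1900 − 2150 − 550 = 0 → A_y = 4600 − 3182.15 × 0.819152 = 1993 lb.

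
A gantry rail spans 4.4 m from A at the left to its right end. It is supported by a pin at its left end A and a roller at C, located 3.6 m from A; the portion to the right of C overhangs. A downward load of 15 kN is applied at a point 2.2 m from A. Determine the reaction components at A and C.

A_x = 0, A_y = 5.833 kN, C_y = 9.167 kN

Taking moments about A: C_y·3.6 − 15·2.2 = 0 → C_y = 33/3.6 = 9.16667 ≈ 9.167 kN.
ΣF_y = 0: A_y + 9.16667 − 15 = 0 → A_y = 5.833 kN.
ΣF_x = 0: no horizontal applied forces, so A_x = 0.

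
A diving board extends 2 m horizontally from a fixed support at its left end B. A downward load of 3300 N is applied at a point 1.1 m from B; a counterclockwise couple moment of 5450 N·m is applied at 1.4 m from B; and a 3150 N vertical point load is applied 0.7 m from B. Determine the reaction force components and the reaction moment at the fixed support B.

B_x = 0, B_y = 6450 N, M_B = 385.0 N·m

ΣF_x = 0: B_x = 0.
ΣF_y = 0: B_y − 3300 − 3150 = 0 → B_y = 6450 N.
ΣM about B: M_B − 3300·1.1 + 5450 − 3150·0.7 = 0 → M_B = 385.0 N·m.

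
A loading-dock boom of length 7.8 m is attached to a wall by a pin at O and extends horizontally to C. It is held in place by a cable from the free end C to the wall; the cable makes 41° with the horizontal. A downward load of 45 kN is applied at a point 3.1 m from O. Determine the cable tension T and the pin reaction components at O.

T = 27.26 kN, O_x = 20.57 kN, O_y = 27.12 kN

ΣM about O: T·sin41°·7.8 − 45·3.1 = 0 → T = 139.5/(7.8·0.656059) = 27.2607 ≈ 27.26 kN.
ΣF_x = 0: O_x − T·cos41° = 0 → O_x = 27.2607 × 0.75471 = 20.57 kN.
ΣF_y = 0: O_y + T·sin41° − 45 = 0 → O_y = 45 − 27.2607 × 0.656059 = 27.12 kN.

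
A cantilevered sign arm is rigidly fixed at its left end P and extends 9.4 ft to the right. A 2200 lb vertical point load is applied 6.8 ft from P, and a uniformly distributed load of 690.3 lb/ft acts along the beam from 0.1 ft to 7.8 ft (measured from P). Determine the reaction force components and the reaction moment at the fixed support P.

Resultant of the distributed load: 690.3 × 7.7 = 5315.31 lb at 3.95 ft from P.
ΣF_x = 0: P_x = 0.
ΣF_y = 0: P_y − 2200 − 690.3·7.7 = 0 → P_y = 7515 lb.
ΣM about P: M_P − 2200·6.8 − (690.3·7.7)·3.95 = 0 → M_P = 35960 lb·ft.

P_x = 0, P_y = 7515 lb, M_P = 35960 lb·ft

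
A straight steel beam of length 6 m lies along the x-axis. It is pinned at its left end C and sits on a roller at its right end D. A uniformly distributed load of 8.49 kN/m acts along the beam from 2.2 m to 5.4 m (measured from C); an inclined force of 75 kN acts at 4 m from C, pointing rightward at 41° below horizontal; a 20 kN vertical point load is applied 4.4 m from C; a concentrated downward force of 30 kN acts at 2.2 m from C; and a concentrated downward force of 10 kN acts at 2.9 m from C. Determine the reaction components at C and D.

C_x = -56.60 kN, C_y = 55.86 kN, D_y = 80.51 kN

Resultant of the distributed load: 8.49 × 3.2 = 27.168 kN at 3.8 m from C.
ΣM about C: D_y·6 − (8.49·3.2)·3.8 − 75·sin41°·4 − 20·4.4 − 30·2.2 − 10·2.9 = 0 → D_y = 483.056/6 = 80.5093 ≈ 80.51 kN.
ΣF_y = 0: C_y + 80.5093 − 8.49·3.2 − 75·sin41° − 20 − 30 − 10 = 0 → C_y = 55.86 kN.
ΣF_x = 0: C_x + 75·cos41° = 0 → C_x = -56.60 kN.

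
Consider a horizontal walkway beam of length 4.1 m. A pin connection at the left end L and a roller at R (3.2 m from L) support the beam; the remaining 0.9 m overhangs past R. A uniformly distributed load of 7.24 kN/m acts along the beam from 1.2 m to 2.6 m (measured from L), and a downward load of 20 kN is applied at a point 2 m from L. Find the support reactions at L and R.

Resultant of the distributed load: 7.24 × 1.4 = 10.136 kN at 1.9 m from L.
Moments about L: R_y·3.2 − (7.24·1.4)·1.9 − 20·2 = 0 → R_y = 59.2584/3.2 = 18.5182 ≈ 18.52 kN.
ΣF_y = 0: L_y + 18.5182 − 7.24·1.4 − 20 = 0 → L_y = 11.62 kN.
ΣF_x = 0: no horizontal applied forces, so L_x = 0.

L_x = 0, L_y = 11.62 kN, R_y = 18.52 kN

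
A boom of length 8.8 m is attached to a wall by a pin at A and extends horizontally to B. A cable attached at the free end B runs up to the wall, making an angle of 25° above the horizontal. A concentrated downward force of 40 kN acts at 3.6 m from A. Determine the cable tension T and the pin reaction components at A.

ΣM about A: T·sin25°·8.8 − 40·3.6 = 0 → T = 144/(8.8·0.422618) = 38.7197 ≈ 38.72 kN.
ΣF_x = 0: A_x − T·cos25° = 0 → A_x = 38.7197 × 0.906308 = 35.09 kN.
ΣF_y = 0: A_y + T·sin25° − 40 = 0 → A_y = 40 − 38.7197 × 0.422618 = 23.64 kN.

T = 38.72 kN, A_x = 35.09 kN, A_y = 23.64 kN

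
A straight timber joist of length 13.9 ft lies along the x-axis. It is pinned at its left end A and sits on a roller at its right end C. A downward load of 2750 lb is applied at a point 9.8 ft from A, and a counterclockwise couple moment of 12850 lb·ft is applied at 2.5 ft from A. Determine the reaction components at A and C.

A_x = 0, A_y = 1736 lb, C_y = 1014 lb

ΣM about A: C_y·13.9 − 2750·9.8 + 12850 = 0 → C_y = 14100/13.9 = 1014.39 ≈ 1014 lb.
ΣF_y = 0: A_y + 1014.39 − 2750 = 0 → A_y = 1736 lb.
ΣF_x = 0: no horizontal applied forces, so A_x = 0.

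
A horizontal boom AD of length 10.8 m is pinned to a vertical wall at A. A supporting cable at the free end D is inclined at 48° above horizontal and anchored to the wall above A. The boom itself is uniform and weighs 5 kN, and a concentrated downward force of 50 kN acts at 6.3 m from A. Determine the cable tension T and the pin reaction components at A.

ΣM about A: T·sin48°·10.8 − 5·5.4 − 50·6.3 = 0 → T = 342/(10.8·0.743145) = 42.6117 ≈ 42.61 kN.
ΣF_x = 0: A_x − T·cos48° = 0 → A_x = 42.6117 × 0.669131 = 28.51 kN.
ΣF_y = 0: A_y + T·sin48° − 5 − 50 = 0 → A_y = 55 − 42.6117 × 0.743145 = 23.33 kN.

T = 42.61 kN, A_x = 28.51 kN, A_y = 23.33 kN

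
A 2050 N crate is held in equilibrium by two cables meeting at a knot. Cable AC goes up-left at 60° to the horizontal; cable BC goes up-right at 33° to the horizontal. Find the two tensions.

T_AC = 1722 N, T_BC = 1026 N

ΣF_x = 0: −T_AC·cos60° + T_BC·cos33° = 0 → T_BC = 0.596182·T_AC.
ΣF_y = 0: T_AC·sin60° + T_BC·sin33° = 2050.
Substitute: T_AC·(0.866025 + 0.596182·0.544639) = 2050 → T_AC = 1721.63 ≈ 1722 N.
Then T_BC = 0.596182 × 1721.63 = 1026 N.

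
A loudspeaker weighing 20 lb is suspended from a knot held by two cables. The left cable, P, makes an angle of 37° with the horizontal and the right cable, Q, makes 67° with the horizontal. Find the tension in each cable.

ΣF_x = 0: −T_P·cos37° + T_Q·cos67° = 0 → T_Q = 2.04395·T_P.
ΣF_y = 0: T_P·sin37° + T_Q·sin67° = 20.
Substitute: T_P·(0.601815 + 2.04395·0.920505) = 20 → T_P = 8.05386 ≈ 8.054 lb.
Then T_Q = 2.04395 × 8.05386 = 16.46 lb.

T_P = 8.054 lb, T_Q = 16.46 lb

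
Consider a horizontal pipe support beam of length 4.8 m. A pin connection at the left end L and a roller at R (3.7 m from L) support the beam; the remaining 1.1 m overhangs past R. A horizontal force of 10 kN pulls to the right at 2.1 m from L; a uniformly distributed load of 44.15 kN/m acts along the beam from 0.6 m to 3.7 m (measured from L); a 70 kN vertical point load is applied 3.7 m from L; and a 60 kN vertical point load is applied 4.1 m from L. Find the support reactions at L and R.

L_x = -10.00 kN, L_y = 50.85 kN, R_y = 216.0 kN

Resultant of the distributed load: 44.15 × 3.1 = 136.865 kN at 2.15 m from L.
Moments about L: R_y·3.7 − (44.15·3.1)·2.15 − 70·3.7 − 60·4.1 = 0 → R_y = 799.25975/3.7 = 216.016 ≈ 216.0 kN.
ΣF_y = 0: L_y + 216.016 − 44.15·3.1 − 70 − 60 = 0 → L_y = 50.85 kN.
ΣF_x = 0: L_x + 10 = 0 → L_x = -10.00 kN.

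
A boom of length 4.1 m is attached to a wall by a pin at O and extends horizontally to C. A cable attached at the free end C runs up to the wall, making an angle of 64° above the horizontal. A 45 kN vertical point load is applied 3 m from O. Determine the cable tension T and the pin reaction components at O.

ΣM about O: T·sin64°·4.1 − 45·3 = 0 → T = 135/(4.1·0.898794) = 36.6345 ≈ 36.63 kN.
ΣF_x = 0: O_x − T·cos64° = 0 → O_x = 36.6345 × 0.438371 = 16.06 kN.
ΣF_y = 0: O_y + T·sin64° − 45 = 0 → O_y = 45 − 36.6345 × 0.898794 = 12.07 kN.

T = 36.63 kN, O_x = 16.06 kN, O_y = 12.07 kN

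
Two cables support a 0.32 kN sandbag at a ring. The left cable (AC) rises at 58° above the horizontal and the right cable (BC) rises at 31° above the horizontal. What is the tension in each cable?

T_AC = 0.2743 kN, T_BC = 0.1696 kN

ΣF_x = 0: −T_AC·cos58° + T_BC·cos31° = 0 → T_BC = 0.618222·T_AC.
ΣF_y = 0: T_AC·sin58° + T_BC·sin31° = 0.32.
Substitute: T_AC·(0.848048 + 0.618222·0.515038) = 0.32 → T_AC = 0.274335 ≈ 0.2743 kN.
Then T_BC = 0.618222 × 0.274335 = 0.1696 kN.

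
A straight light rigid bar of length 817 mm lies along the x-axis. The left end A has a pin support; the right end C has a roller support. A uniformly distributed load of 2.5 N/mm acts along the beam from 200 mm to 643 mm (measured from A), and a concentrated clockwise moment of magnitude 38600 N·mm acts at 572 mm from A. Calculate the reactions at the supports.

Resultant of the distributed load: 2.5 × 443 = 1107.5 N at 421.5 mm from A.
Moments about A: C_y·817 − (2.5·443)·421.5 − 38600 = 0 → C_y = 505411.25/817 = 618.618 ≈ 618.6 N.
ΣF_y = 0: A_y + 618.618 − 2.5·443 = 0 → A_y = 488.9 N.
ΣF_x = 0: no horizontal applied forces, so A_x = 0.

A_x = 0, A_y = 488.9 N, C_y = 618.6 N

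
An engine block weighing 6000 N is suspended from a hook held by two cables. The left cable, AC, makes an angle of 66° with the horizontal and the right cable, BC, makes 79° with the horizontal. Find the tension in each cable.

ΣF_x = 0: −T_AC·cos66° + T_BC·cos79° = 0 → T_BC = 2.13164·T_AC.
ΣF_y = 0: T_AC·sin66° + T_BC·sin79° = 6000.
Substitute: T_AC·(0.913545 + 2.13164·0.981627) = 6000 → T_AC = 1995.99 ≈ 1996 N.
Then T_BC = 2.13164 × 1995.99 = 4255 N.

T_AC = 1996 N, T_BC = 4255 N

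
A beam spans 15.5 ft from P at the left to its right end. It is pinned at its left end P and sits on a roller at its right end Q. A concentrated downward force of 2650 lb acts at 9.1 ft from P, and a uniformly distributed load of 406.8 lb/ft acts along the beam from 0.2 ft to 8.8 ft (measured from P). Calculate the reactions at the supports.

P_x = 0, P_y = 3577 lb, Q_y = 2571 lb

Resultant of the distributed load: 406.8 × 8.6 = 3498.48 lb at 4.5 ft from P.
Moments about P: Q_y·15.5 − 2650·9.1 − (406.8·8.6)·4.5 = 0 → Q_y = 39858.16/15.5 = 2571.49 ≈ 2571 lb.
ΣF_y = 0: P_y + 2571.49 − 2650 − 406.8·8.6 = 0 → P_y = 3577 lb.
ΣF_x = 0: no horizontal applied forces, so P_x = 0.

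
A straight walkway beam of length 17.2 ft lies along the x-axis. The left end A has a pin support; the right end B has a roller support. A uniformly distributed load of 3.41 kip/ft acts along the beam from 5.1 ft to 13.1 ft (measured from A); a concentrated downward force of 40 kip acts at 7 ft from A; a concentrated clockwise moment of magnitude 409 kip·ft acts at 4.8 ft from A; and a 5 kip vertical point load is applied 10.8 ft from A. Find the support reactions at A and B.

A_x = 0, A_y = 14.65 kip, B_y = 57.63 kip

Resultant of the distributed load: 3.41 × 8 = 27.28 kip at 9.1 ft from A.
Moments about A: B_y·17.2 − (3.41·8)·9.1 − 40·7 − 409 − 5·10.8 = 0 → B_y = 991.248/17.2 = 57.6307 ≈ 57.63 kip.
ΣF_y = 0: A_y + 57.6307 − 3.41·8 − 40 − 5 = 0 → A_y = 14.65 kip.
ΣF_x = 0: no horizontal applied forces, so A_x = 0.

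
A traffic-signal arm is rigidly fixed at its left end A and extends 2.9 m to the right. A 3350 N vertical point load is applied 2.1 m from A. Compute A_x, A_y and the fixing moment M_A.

A_x = 0, A_y = 3350 N, M_A = 7035 N·m

ΣF_x = 0: A_x = 0.
ΣF_y = 0: A_y − 3350 = 0 → A_y = 3350 N.
ΣM about A: M_A − 3350·2.1 = 0 → M_A = 7035 N·m.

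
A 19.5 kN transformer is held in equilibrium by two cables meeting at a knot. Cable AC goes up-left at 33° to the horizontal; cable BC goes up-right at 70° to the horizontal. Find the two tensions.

ΣF_x = 0: −T_AC·cos33° + T_BC·cos70° = 0 → T_BC = 2.45211·T_AC.
ΣF_y = 0: T_AC·sin33° + T_BC·sin70° = 19.5.
Substitute: T_AC·(0.544639 + 2.45211·0.939693) = 19.5 → T_AC = 6.84482 ≈ 6.845 kN.
Then T_BC = 2.45211 × 6.84482 = 16.78 kN.

T_AC = 6.845 kN, T_BC = 16.78 kN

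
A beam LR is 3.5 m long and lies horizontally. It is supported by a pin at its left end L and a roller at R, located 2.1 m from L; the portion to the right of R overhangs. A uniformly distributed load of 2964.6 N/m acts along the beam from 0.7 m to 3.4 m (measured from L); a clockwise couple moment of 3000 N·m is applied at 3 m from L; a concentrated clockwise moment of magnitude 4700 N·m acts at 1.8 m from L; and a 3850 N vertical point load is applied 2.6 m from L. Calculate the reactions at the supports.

L_x = 0, L_y = -4393 N, R_y = 16250 N

Resultant of the distributed load: 2964.6 × 2.7 = 8004.42 N at 2.05 m from L.
ΣM about L: R_y·2.1 − (2964.6·2.7)·2.05 − 3000 − 4700 − 3850·2.6 = 0 → R_y = 34119.061/2.1 = 16247.2 ≈ 16250 N.
ΣF_y = 0: L_y + 16247.2 − 2964.6·2.7 − 3850 = 0 → L_y = -4393 N.
ΣF_x = 0: no horizontal applied forces, so L_x = 0.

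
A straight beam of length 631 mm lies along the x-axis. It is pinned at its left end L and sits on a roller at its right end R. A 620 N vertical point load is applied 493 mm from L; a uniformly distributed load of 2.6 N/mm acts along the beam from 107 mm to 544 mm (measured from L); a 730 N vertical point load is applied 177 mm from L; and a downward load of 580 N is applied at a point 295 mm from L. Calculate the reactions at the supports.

L_x = 0, L_y = 1520 N, R_y = 1546 N

Resultant of the distributed load: 2.6 × 437 = 1136.2 N at 325.5 mm from L.
ΣM about L: R_y·631 − 620·493 − (2.6·437)·325.5 − 730·177 − 580·295 = 0 → R_y = 975803.1/631 = 1546.44 ≈ 1546 N.
ΣF_y = 0: L_y + 1546.44 − 620 − 2.6·437 − 730 − 580 = 0 → L_y = 1520 N.
ΣF_x = 0: no horizontal applied forces, so L_x = 0.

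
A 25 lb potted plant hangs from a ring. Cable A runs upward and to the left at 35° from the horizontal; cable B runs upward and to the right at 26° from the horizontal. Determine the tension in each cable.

T_A = 25.69 lb, T_B = 23.41 lb

ΣF_x = 0: −T_A·cos35° + T_B·cos26° = 0 → T_B = 0.91139·T_A.
ΣF_y = 0: T_A·sin35° + T_B·sin26° = 25.
Substitute: T_A·(0.573576 + 0.91139·0.438371) = 25 → T_A = 25.691 ≈ 25.69 lb.
Then T_B = 0.91139 × 25.691 = 23.41 lb.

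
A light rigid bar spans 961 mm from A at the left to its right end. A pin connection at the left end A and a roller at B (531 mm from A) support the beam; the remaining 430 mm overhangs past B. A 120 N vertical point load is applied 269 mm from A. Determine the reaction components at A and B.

ΣM about A: B_y·531 − 120·269 = 0 → B_y = 32280/531 = 60.791 ≈ 60.79 N.
ΣF_y = 0: A_y + 60.791 − 120 = 0 → A_y = 59.21 N.
ΣF_x = 0: no horizontal applied forces, so A_x = 0.

A_x = 0, A_y = 59.21 N, B_y = 60.79 N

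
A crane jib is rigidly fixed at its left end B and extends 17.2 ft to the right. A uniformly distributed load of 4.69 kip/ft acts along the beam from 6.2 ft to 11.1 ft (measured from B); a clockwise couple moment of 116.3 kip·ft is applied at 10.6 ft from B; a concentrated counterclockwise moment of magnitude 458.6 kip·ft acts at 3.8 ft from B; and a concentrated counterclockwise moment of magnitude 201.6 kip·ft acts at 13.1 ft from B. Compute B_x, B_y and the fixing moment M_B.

Resultant of the distributed load: 4.69 × 4.9 = 22.981 kip at 8.65 ft from B.
ΣF_x = 0: B_x = 0.
ΣF_y = 0: B_y − 4.69·4.9 = 0 → B_y = 22.98 kip.
ΣM about B: M_B − (4.69·4.9)·8.65 − 116.3 + 458.6 + 201.6 = 0 → M_B = -345.1 kip·ft.

B_x = 0, B_y = 22.98 kip, M_B = -345.1 kip·ft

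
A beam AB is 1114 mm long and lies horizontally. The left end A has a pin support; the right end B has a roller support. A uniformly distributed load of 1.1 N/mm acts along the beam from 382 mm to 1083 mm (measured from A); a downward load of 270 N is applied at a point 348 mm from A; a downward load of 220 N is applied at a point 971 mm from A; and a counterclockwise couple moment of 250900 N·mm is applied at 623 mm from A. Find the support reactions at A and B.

A_x = 0, A_y = 703.2 N, B_y = 557.9 N

Resultant of the distributed load: 1.1 × 701 = 771.1 N at 732.5 mm from A.
Taking moments about A: B_y·1114 − (1.1·701)·732.5 − 270·348 − 220·971 + 250900 = 0 → B_y = 621510.75/1114 = 557.909 ≈ 557.9 N.
ΣF_y = 0: A_y + 557.909 − 1.1·701 − 270 − 220 = 0 → A_y = 703.2 N.
ΣF_x = 0: no horizontal applied forces, so A_x = 0.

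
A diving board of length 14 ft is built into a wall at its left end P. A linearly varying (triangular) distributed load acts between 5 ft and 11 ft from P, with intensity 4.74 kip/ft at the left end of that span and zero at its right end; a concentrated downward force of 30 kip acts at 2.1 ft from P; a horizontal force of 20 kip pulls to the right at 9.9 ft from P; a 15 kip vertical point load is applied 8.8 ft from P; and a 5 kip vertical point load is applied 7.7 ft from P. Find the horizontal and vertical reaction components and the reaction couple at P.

P_x = -20.00 kip, P_y = 64.22 kip, M_P = 333.0 kip·ft

Resultant of the triangular load: ½ × 4.74 × 6 = 14.22 kip, acting at 7 ft from P (one-third of the span from the peak).
ΣF_x = 0: P_x + 20 = 0 → P_x = -20.00 kip.
ΣF_y = 0: P_y − ½·4.74·6 − 30 − 15 − 5 = 0 → P_y = 64.22 kip.
ΣM about P: M_P − (½·4.74·6)·7 − 30·2.1 − 15·8.8 − 5·7.7 = 0 → M_P = 333.0 kip·ft.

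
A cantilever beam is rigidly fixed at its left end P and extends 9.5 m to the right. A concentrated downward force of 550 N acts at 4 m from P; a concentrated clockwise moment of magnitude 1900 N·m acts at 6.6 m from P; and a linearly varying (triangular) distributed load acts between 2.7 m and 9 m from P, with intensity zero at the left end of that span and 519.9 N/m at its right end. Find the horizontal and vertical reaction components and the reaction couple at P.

P_x = 0, P_y = 2188 N, M_P = 15400 N·m

Resultant of the triangular load: ½ × 519.9 × 6.3 = 1637.685 N, acting at 6.9 m from P (one-third of the span from the peak).
ΣF_x = 0: P_x = 0.
ΣF_y = 0: P_y − 550 − ½·519.9·6.3 = 0 → P_y = 2188 N.
ΣM about P: M_P − 550·4 − 1900 − (½·519.9·6.3)·6.9 = 0 → M_P = 15400 N·m.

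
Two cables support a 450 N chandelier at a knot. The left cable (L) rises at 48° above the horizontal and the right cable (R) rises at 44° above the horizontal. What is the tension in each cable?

T_L = 323.9 N, T_R = 301.3 N

ΣF_x = 0: −T_L·cos48° + T_R·cos44° = 0 → T_R = 0.930201·T_L.
ΣF_y = 0: T_L·sin48° + T_R·sin44° = 450.
Substitute: T_L·(0.743145 + 0.930201·0.694658) = 450 → T_L = 323.9 N.
Then T_R = 0.930201 × 323.9 = 301.3 N.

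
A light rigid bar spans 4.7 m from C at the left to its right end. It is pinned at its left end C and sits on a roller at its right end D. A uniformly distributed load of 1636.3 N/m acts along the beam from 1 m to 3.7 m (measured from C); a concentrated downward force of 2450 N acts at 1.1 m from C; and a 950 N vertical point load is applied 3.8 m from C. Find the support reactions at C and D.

C_x = 0, C_y = 4268 N, D_y = 3550 N

Resultant of the distributed load: 1636.3 × 2.7 = 4418.01 N at 2.35 m from C.
ΣM about C: D_y·4.7 − (1636.3·2.7)·2.35 − 2450·1.1 − 950·3.8 = 0 → D_y = 16687.3235/4.7 = 3550.49 ≈ 3550 N.
ΣF_y = 0: C_y + 3550.49 − 1636.3·2.7 − 2450 − 950 = 0 → C_y = 4268 N.
ΣF_x = 0: no horizontal applied forces, so C_x = 0.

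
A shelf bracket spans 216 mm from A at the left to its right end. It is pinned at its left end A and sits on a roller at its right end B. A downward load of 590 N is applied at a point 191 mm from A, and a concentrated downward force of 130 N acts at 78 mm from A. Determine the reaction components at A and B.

ΣM about A: B_y·216 − 590·191 − 130·78 = 0 → B_y = 122830/216 = 568.657 ≈ 568.7 N.
ΣF_y = 0: A_y + 568.657 − 590 − 130 = 0 → A_y = 151.3 N.
ΣF_x = 0: no horizontal applied forces, so A_x = 0.

A_x = 0, A_y = 151.3 N, B_y = 568.7 N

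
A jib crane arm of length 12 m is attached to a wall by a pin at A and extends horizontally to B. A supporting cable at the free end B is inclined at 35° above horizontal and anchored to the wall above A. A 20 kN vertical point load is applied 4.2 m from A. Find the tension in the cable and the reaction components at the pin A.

T = 12.20 kN, A_x = 9.997 kN, A_y = 13.00 kN

ΣM about A: T·sin35°·12 − 20·4.2 = 0 → T = 84/(12·0.573576) = 12.2041 ≈ 12.20 kN.
ΣF_x = 0: A_x − T·cos35° = 0 → A_x = 12.2041 × 0.819152 = 9.997 kN.
ΣF_y = 0: A_y + T·sin35° − 20 = 0 → A_y = 20 − 12.2041 × 0.573576 = 13.00 kN.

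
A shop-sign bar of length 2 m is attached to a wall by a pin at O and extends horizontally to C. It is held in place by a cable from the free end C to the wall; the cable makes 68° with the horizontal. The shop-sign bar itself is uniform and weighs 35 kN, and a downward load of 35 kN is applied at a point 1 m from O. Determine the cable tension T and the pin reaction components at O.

T = 37.75 kN, O_x = 14.14 kN, O_y = 35.00 kN

ΣM about O: T·sin68°·2 − 35·1 − 35·1 = 0 → T = 70/(2·0.927184) = 37.7487 ≈ 37.75 kN.
ΣF_x = 0: O_x − T·cos68° = 0 → O_x = 37.7487 × 0.374607 = 14.14 kN.
ΣF_y = 0: O_y + T·sin68° − 35 − 35 = 0 → O_y = 70 − 37.7487 × 0.927184 = 35.00 kN.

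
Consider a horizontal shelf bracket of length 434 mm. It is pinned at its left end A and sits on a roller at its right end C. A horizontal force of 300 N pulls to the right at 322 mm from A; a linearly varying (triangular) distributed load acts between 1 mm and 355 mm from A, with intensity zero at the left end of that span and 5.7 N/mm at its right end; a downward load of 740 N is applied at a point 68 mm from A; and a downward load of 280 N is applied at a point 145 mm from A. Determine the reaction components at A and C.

A_x = -300.0 N, A_y = 1268 N, C_y = 760.4 N

Resultant of the triangular load: ½ × 5.7 × 354 = 1008.9 N, acting at 237 mm from A (one-third of the span from the peak).
ΣM about A: C_y·434 − (½·5.7·354)·237 − 740·68 − 280·145 = 0 → C_y = 330029.3/434 = 760.436 ≈ 760.4 N.
ΣF_y = 0: A_y + 760.436 − ½·5.7·354 − 740 − 280 = 0 → A_y = 1268 N.
ΣF_x = 0: A_x + 300 = 0 → A_x = -300.0 N.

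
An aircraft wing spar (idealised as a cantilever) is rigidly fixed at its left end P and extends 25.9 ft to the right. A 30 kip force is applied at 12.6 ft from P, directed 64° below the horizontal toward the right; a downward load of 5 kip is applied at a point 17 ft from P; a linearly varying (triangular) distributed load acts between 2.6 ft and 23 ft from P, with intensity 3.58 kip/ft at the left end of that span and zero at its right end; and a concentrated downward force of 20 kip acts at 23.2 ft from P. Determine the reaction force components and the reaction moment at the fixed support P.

P_x = -13.15 kip, P_y = 88.48 kip, M_P = 1232 kip·ft

Resultant of the triangular load: ½ × 3.58 × 20.4 = 36.516 kip, acting at 9.4 ft from P (one-third of the span from the peak).
ΣF_x = 0: P_x + 30·cos64° = 0 → P_x = -13.15 kip.
ΣF_y = 0: P_y − 30·sin64° − 5 − ½·3.58·20.4 − 20 = 0 → P_y = 88.48 kip.
ΣM about P: M_P − 30·sin64°·12.6 − 5·17 − (½·3.58·20.4)·9.4 − 20·23.2 = 0 → M_P = 1232 kip·ft.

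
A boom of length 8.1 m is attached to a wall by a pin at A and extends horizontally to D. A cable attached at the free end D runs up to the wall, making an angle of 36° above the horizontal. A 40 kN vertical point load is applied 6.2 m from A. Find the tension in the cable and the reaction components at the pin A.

T = 52.09 kN, A_x = 42.14 kN, A_y = 9.383 kN

ΣM about A: T·sin36°·8.1 − 40·6.2 = 0 → T = 248/(8.1·0.587785) = 52.0893 ≈ 52.09 kN.
ΣF_x = 0: A_x − T·cos36° = 0 → A_x = 52.0893 × 0.809017 = 42.14 kN.
ΣF_y = 0: A_y + T·sin36° − 40 = 0 → A_y = 40 − 52.0893 × 0.587785 = 9.383 kN.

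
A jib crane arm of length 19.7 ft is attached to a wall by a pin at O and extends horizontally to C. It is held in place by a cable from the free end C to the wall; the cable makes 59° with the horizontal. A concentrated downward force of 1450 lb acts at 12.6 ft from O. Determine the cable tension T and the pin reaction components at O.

ΣM about O: T·sin59°·19.7 − 1450·12.6 = 0 → T = 18270/(19.7·0.857167) = 1081.95 ≈ 1082 lb.
ΣF_x = 0: O_x − T·cos59° = 0 → O_x = 1081.95 × 0.515038 = 557.2 lb.
ΣF_y = 0: O_y + T·sin59° − 1450 = 0 → O_y = 1450 − 1081.95 × 0.857167 = 522.6 lb.

T = 1082 lb, O_x = 557.2 lb, O_y = 522.6 lb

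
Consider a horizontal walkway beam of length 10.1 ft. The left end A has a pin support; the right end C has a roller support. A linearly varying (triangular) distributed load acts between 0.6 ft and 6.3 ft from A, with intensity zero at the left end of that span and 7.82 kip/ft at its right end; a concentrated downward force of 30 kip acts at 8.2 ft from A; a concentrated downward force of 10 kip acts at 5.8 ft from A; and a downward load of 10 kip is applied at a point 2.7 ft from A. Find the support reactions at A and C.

A_x = 0, A_y = 29.81 kip, C_y = 42.48 kip

Resultant of the triangular load: ½ × 7.82 × 5.7 = 22.287 kip, acting at 4.4 ft from A (one-third of the span from the peak).
Taking moments about A: C_y·10.1 − (½·7.82·5.7)·4.4 − 30·8.2 − 10·5.8 − 10·2.7 = 0 → C_y = 429.0628/10.1 = 42.4815 ≈ 42.48 kip.
ΣF_y = 0: A_y + 42.4815 − ½·7.82·5.7 − 30 − 10 − 10 = 0 → A_y = 29.81 kip.
ΣF_x = 0: no horizontal applied forces, so A_x = 0.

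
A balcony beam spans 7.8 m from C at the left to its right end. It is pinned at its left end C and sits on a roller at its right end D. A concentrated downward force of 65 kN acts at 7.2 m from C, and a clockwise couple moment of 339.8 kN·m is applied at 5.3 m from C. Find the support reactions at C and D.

ΣM about C: D_y·7.8 − 65·7.2 − 339.8 = 0 → D_y = 807.8/7.8 = 103.564 ≈ 103.6 kN.
ΣF_y = 0: C_y + 103.564 − 65 = 0 → C_y = -38.56 kN.
ΣF_x = 0: no horizontal applied forces, so C_x = 0.

C_x = 0, C_y = -38.56 kN, D_y = 103.6 kN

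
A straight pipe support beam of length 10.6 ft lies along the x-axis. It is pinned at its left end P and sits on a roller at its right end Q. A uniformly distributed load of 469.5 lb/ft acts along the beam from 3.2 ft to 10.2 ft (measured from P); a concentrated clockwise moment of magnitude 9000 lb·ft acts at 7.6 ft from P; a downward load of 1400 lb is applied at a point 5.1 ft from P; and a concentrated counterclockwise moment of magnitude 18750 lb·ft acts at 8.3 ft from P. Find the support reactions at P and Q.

Resultant of the distributed load: 469.5 × 7 = 3286.5 lb at 6.7 ft from P.
Taking moments about P: Q_y·10.6 − (469.5·7)·6.7 − 9000 − 1400·5.1 + 18750 = 0 → Q_y = 19409.55/10.6 = 1831.09 ≈ 1831 lb.
ΣF_y = 0: P_y + 1831.09 − 469.5·7 − 1400 = 0 → P_y = 2855 lb.
ΣF_x = 0: no horizontal applied forces, so P_x = 0.

P_x = 0, P_y = 2855 lb, Q_y = 1831 lb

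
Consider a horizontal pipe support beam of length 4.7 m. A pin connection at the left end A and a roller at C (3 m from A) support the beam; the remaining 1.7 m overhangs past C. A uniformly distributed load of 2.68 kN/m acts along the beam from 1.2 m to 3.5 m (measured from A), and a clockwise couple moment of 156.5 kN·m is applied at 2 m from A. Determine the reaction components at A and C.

Resultant of the distributed load: 2.68 × 2.3 = 6.164 kN at 2.35 m from A.
Moments about A: C_y·3 − (2.68·2.3)·2.35 − 156.5 = 0 → C_y = 170.9854/3 = 56.9951 ≈ 57.00 kN.
ΣF_y = 0: A_y + 56.9951 − 2.68·2.3 = 0 → A_y = -50.83 kN.
ΣF_x = 0: no horizontal applied forces, so A_x = 0.

A_x = 0, A_y = -50.83 kN, C_y = 57.00 kN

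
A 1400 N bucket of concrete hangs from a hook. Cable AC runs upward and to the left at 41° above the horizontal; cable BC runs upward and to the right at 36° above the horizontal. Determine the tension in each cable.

T_AC = 1162 N, T_BC = 1084 N

ΣF_x = 0: −T_AC·cos41° + T_BC·cos36° = 0 → T_BC = 0.932872·T_AC.
ΣF_y = 0: T_AC·sin41° + T_BC·sin36° = 1400.
Substitute: T_AC·(0.656059 + 0.932872·0.587785) = 1400 → T_AC = 1162.42 ≈ 1162 N.
Then T_BC = 0.932872 × 1162.42 = 1084 N.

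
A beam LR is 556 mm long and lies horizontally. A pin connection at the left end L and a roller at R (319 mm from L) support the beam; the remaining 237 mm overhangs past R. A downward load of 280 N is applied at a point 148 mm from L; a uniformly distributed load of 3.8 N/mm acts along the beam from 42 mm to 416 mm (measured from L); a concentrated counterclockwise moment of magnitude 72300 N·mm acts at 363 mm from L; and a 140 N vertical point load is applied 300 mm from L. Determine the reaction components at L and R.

L_x = 0, L_y = 786.0 N, R_y = 1055 N

Resultant of the distributed load: 3.8 × 374 = 1421.2 N at 229 mm from L.
ΣM about L: R_y·319 − 280·148 − (3.8·374)·229 + 72300 − 140·300 = 0 → R_y = 336594.8/319 = 1055.16 ≈ 1055 N.
ΣF_y = 0: L_y + 1055.16 − 280 − 3.8·374 − 140 = 0 → L_y = 786.0 N.
ΣF_x = 0: no horizontal applied forces, so L_x = 0.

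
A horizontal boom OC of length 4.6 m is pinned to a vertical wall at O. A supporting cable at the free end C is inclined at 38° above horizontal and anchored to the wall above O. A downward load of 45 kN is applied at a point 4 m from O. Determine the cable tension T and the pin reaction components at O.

T = 63.56 kN, O_x = 50.08 kN, O_y = 5.870 kN

ΣM about O: T·sin38°·4.6 − 45·4 = 0 → T = 180/(4.6·0.615661) = 63.5584 ≈ 63.56 kN.
ΣF_x = 0: O_x − T·cos38° = 0 → O_x = 63.5584 × 0.788011 = 50.08 kN.
ΣF_y = 0: O_y + T·sin38° − 45 = 0 → O_y = 45 − 63.5584 × 0.615661 = 5.870 kN.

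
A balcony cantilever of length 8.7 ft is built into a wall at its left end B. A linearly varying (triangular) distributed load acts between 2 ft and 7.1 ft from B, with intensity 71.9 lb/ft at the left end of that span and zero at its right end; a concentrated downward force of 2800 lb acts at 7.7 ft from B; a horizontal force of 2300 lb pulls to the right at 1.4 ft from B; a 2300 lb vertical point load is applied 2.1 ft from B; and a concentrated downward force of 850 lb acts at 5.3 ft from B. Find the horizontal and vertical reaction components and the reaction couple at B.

B_x = -2300 lb, B_y = 6133 lb, M_B = 31570 lb·ft

Resultant of the triangular load: ½ × 71.9 × 5.1 = 183.345 lb, acting at 3.7 ft from B (one-third of the span from the peak).
ΣF_x = 0: B_x + 2300 = 0 → B_x = -2300 lb.
ΣF_y = 0: B_y − ½·71.9·5.1 − 2800 − 2300 − 850 = 0 → B_y = 6133 lb.
ΣM about B: M_B − (½·71.9·5.1)·3.7 − 2800·7.7 − 2300·2.1 − 850·5.3 = 0 → M_B = 31570 lb·ft.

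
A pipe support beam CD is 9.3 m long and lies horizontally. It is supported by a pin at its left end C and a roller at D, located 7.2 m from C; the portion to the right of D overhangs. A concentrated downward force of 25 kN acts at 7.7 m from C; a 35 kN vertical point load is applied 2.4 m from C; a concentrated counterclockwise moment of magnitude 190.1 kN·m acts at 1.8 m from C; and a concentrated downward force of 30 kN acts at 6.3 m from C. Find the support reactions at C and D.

ΣM about C: D_y·7.2 − 25·7.7 − 35·2.4 + 190.1 − 30·6.3 = 0 → D_y = 275.4/7.2 = 38.25 kN.
ΣF_y = 0: C_y + 38.25 − 25 − 35 − 30 = 0 → C_y = 51.75 kN.
ΣF_x = 0: no horizontal applied forces, so C_x = 0.

C_x = 0, C_y = 51.75 kN, D_y = 38.25 kN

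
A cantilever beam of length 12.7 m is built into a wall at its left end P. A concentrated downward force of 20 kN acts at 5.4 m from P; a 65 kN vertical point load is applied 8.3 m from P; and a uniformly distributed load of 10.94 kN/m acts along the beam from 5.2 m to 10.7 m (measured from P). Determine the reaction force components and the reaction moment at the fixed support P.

P_x = 0, P_y = 145.2 kN, M_P = 1126 kN·m

Resultant of the distributed load: 10.94 × 5.5 = 60.17 kN at 7.95 m from P.
ΣF_x = 0: P_x = 0.
ΣF_y = 0: P_y − 20 − 65 − 10.94·5.5 = 0 → P_y = 145.2 kN.
ΣM about P: M_P − 20·5.4 − 65·8.3 − (10.94·5.5)·7.95 = 0 → M_P = 1126 kN·m.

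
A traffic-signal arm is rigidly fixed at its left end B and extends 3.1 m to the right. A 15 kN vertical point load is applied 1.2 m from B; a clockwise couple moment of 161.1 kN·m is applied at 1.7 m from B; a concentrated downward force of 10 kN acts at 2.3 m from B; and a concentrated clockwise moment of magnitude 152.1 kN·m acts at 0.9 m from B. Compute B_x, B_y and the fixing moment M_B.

ΣF_x = 0: B_x = 0.
ΣF_y = 0: B_y − 15 − 10 = 0 → B_y = 25.00 kN.
ΣM about B: M_B − 15·1.2 − 161.1 − 10·2.3 − 152.1 = 0 → M_B = 354.2 kN·m.

B_x = 0, B_y = 25.00 kN, M_B = 354.2 kN·m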